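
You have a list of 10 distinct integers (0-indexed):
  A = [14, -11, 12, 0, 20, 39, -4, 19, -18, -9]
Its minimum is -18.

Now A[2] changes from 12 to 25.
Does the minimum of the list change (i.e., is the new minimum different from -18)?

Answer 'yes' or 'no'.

Answer: no

Derivation:
Old min = -18
Change: A[2] 12 -> 25
Changed element was NOT the min; min changes only if 25 < -18.
New min = -18; changed? no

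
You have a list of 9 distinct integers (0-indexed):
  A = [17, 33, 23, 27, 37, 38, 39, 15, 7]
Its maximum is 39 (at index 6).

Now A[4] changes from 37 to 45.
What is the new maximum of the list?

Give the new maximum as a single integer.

Answer: 45

Derivation:
Old max = 39 (at index 6)
Change: A[4] 37 -> 45
Changed element was NOT the old max.
  New max = max(old_max, new_val) = max(39, 45) = 45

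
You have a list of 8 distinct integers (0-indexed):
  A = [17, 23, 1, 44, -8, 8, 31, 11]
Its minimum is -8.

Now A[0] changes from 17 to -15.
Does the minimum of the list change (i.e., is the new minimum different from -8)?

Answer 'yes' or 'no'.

Answer: yes

Derivation:
Old min = -8
Change: A[0] 17 -> -15
Changed element was NOT the min; min changes only if -15 < -8.
New min = -15; changed? yes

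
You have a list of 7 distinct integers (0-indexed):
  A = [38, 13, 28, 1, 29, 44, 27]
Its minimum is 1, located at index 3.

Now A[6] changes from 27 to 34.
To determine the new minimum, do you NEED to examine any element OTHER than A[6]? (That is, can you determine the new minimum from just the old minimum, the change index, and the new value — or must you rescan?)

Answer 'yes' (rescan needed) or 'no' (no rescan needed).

Old min = 1 at index 3
Change at index 6: 27 -> 34
Index 6 was NOT the min. New min = min(1, 34). No rescan of other elements needed.
Needs rescan: no

Answer: no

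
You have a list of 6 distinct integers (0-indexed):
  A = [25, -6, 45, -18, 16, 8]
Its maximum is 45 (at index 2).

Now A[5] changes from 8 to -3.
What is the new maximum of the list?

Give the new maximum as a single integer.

Answer: 45

Derivation:
Old max = 45 (at index 2)
Change: A[5] 8 -> -3
Changed element was NOT the old max.
  New max = max(old_max, new_val) = max(45, -3) = 45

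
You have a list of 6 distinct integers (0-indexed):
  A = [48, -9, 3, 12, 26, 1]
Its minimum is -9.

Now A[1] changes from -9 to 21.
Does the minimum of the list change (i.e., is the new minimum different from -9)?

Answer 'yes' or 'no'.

Answer: yes

Derivation:
Old min = -9
Change: A[1] -9 -> 21
Changed element was the min; new min must be rechecked.
New min = 1; changed? yes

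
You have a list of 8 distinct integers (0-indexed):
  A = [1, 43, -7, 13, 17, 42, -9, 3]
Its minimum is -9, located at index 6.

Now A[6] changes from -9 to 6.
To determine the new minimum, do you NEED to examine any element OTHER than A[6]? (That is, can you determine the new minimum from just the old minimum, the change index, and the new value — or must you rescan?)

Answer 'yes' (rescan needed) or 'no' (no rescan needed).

Old min = -9 at index 6
Change at index 6: -9 -> 6
Index 6 WAS the min and new value 6 > old min -9. Must rescan other elements to find the new min.
Needs rescan: yes

Answer: yes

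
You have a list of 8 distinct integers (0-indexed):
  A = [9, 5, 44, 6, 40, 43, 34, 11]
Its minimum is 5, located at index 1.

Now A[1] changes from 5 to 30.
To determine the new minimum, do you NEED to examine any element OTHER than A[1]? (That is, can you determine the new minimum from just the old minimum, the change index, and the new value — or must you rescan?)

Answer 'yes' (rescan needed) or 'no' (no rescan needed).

Old min = 5 at index 1
Change at index 1: 5 -> 30
Index 1 WAS the min and new value 30 > old min 5. Must rescan other elements to find the new min.
Needs rescan: yes

Answer: yes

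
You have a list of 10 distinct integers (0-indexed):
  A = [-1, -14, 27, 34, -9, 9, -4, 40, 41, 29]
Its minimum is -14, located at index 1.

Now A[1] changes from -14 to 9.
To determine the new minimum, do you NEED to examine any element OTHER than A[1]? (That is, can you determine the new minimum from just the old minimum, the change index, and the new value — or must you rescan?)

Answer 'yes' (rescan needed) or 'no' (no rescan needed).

Answer: yes

Derivation:
Old min = -14 at index 1
Change at index 1: -14 -> 9
Index 1 WAS the min and new value 9 > old min -14. Must rescan other elements to find the new min.
Needs rescan: yes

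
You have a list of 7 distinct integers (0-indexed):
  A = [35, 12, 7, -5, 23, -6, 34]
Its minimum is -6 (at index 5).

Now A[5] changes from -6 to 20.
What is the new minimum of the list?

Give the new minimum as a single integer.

Answer: -5

Derivation:
Old min = -6 (at index 5)
Change: A[5] -6 -> 20
Changed element WAS the min. Need to check: is 20 still <= all others?
  Min of remaining elements: -5
  New min = min(20, -5) = -5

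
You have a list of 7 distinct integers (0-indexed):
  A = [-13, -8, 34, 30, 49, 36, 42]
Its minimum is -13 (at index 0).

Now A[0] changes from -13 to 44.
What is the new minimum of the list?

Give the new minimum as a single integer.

Old min = -13 (at index 0)
Change: A[0] -13 -> 44
Changed element WAS the min. Need to check: is 44 still <= all others?
  Min of remaining elements: -8
  New min = min(44, -8) = -8

Answer: -8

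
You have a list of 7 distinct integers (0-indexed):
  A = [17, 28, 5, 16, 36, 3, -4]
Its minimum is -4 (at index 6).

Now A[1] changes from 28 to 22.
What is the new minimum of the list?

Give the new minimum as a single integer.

Answer: -4

Derivation:
Old min = -4 (at index 6)
Change: A[1] 28 -> 22
Changed element was NOT the old min.
  New min = min(old_min, new_val) = min(-4, 22) = -4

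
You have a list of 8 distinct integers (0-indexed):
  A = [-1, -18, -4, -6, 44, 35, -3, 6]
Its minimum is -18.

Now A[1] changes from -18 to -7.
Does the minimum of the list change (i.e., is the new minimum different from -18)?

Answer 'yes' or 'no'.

Old min = -18
Change: A[1] -18 -> -7
Changed element was the min; new min must be rechecked.
New min = -7; changed? yes

Answer: yes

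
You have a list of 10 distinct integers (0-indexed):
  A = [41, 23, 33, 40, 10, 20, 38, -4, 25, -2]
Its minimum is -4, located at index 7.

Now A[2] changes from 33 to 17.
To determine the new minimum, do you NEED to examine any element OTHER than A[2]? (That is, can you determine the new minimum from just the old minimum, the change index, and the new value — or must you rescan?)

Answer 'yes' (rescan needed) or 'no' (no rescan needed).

Old min = -4 at index 7
Change at index 2: 33 -> 17
Index 2 was NOT the min. New min = min(-4, 17). No rescan of other elements needed.
Needs rescan: no

Answer: no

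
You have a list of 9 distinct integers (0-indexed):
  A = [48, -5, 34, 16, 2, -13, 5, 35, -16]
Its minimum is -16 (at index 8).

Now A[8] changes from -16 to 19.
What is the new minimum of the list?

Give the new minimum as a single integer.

Answer: -13

Derivation:
Old min = -16 (at index 8)
Change: A[8] -16 -> 19
Changed element WAS the min. Need to check: is 19 still <= all others?
  Min of remaining elements: -13
  New min = min(19, -13) = -13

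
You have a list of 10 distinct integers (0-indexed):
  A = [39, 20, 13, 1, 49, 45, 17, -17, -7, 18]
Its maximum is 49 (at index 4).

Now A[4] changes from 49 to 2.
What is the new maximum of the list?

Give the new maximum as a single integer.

Answer: 45

Derivation:
Old max = 49 (at index 4)
Change: A[4] 49 -> 2
Changed element WAS the max -> may need rescan.
  Max of remaining elements: 45
  New max = max(2, 45) = 45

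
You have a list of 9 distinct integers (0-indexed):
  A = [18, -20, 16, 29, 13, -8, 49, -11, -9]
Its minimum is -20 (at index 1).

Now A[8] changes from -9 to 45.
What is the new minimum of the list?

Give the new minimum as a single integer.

Old min = -20 (at index 1)
Change: A[8] -9 -> 45
Changed element was NOT the old min.
  New min = min(old_min, new_val) = min(-20, 45) = -20

Answer: -20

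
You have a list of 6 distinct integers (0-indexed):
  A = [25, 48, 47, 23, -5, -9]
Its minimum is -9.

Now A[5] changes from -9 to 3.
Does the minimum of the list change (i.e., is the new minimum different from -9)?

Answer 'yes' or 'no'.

Answer: yes

Derivation:
Old min = -9
Change: A[5] -9 -> 3
Changed element was the min; new min must be rechecked.
New min = -5; changed? yes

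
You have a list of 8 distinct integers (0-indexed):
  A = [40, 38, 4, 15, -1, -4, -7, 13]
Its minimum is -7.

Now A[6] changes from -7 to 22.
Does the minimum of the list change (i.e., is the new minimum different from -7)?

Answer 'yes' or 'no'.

Old min = -7
Change: A[6] -7 -> 22
Changed element was the min; new min must be rechecked.
New min = -4; changed? yes

Answer: yes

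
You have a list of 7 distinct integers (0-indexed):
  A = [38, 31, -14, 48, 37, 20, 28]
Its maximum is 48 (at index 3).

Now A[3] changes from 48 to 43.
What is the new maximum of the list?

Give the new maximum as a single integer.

Answer: 43

Derivation:
Old max = 48 (at index 3)
Change: A[3] 48 -> 43
Changed element WAS the max -> may need rescan.
  Max of remaining elements: 38
  New max = max(43, 38) = 43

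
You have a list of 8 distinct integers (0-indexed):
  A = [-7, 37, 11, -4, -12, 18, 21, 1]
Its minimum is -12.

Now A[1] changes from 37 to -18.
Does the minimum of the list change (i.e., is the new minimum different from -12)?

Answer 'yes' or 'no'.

Answer: yes

Derivation:
Old min = -12
Change: A[1] 37 -> -18
Changed element was NOT the min; min changes only if -18 < -12.
New min = -18; changed? yes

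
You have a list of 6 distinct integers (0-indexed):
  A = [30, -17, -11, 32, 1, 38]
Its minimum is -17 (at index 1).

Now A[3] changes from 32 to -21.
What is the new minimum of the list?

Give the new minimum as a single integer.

Old min = -17 (at index 1)
Change: A[3] 32 -> -21
Changed element was NOT the old min.
  New min = min(old_min, new_val) = min(-17, -21) = -21

Answer: -21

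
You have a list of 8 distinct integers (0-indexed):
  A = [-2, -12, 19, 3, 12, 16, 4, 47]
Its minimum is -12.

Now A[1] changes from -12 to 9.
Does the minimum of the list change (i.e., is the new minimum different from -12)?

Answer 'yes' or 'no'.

Old min = -12
Change: A[1] -12 -> 9
Changed element was the min; new min must be rechecked.
New min = -2; changed? yes

Answer: yes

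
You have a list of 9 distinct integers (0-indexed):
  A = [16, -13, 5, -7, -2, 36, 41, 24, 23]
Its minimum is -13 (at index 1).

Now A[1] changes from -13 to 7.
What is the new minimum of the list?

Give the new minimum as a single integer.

Answer: -7

Derivation:
Old min = -13 (at index 1)
Change: A[1] -13 -> 7
Changed element WAS the min. Need to check: is 7 still <= all others?
  Min of remaining elements: -7
  New min = min(7, -7) = -7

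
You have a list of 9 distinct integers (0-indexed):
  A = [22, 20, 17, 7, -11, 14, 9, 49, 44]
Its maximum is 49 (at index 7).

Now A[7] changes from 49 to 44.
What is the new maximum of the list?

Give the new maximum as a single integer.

Answer: 44

Derivation:
Old max = 49 (at index 7)
Change: A[7] 49 -> 44
Changed element WAS the max -> may need rescan.
  Max of remaining elements: 44
  New max = max(44, 44) = 44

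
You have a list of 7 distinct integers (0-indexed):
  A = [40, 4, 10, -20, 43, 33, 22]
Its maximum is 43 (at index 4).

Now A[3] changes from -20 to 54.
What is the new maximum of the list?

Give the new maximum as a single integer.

Old max = 43 (at index 4)
Change: A[3] -20 -> 54
Changed element was NOT the old max.
  New max = max(old_max, new_val) = max(43, 54) = 54

Answer: 54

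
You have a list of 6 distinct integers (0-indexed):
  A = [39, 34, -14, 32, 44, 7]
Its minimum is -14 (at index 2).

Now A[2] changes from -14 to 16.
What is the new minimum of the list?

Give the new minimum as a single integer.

Answer: 7

Derivation:
Old min = -14 (at index 2)
Change: A[2] -14 -> 16
Changed element WAS the min. Need to check: is 16 still <= all others?
  Min of remaining elements: 7
  New min = min(16, 7) = 7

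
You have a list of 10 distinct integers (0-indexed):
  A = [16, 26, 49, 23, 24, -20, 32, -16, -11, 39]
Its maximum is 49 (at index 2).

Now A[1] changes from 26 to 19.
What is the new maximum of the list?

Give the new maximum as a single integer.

Old max = 49 (at index 2)
Change: A[1] 26 -> 19
Changed element was NOT the old max.
  New max = max(old_max, new_val) = max(49, 19) = 49

Answer: 49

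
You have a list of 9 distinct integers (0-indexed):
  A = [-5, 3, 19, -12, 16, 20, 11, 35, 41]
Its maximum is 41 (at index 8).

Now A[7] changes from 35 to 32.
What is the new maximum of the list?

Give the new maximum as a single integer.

Answer: 41

Derivation:
Old max = 41 (at index 8)
Change: A[7] 35 -> 32
Changed element was NOT the old max.
  New max = max(old_max, new_val) = max(41, 32) = 41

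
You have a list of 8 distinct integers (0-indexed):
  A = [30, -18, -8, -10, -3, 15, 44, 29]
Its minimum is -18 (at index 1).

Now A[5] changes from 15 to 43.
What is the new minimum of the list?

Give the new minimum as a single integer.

Old min = -18 (at index 1)
Change: A[5] 15 -> 43
Changed element was NOT the old min.
  New min = min(old_min, new_val) = min(-18, 43) = -18

Answer: -18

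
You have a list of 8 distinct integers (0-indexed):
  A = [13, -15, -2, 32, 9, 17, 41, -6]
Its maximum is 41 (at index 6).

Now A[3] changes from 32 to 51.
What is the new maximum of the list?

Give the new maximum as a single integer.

Old max = 41 (at index 6)
Change: A[3] 32 -> 51
Changed element was NOT the old max.
  New max = max(old_max, new_val) = max(41, 51) = 51

Answer: 51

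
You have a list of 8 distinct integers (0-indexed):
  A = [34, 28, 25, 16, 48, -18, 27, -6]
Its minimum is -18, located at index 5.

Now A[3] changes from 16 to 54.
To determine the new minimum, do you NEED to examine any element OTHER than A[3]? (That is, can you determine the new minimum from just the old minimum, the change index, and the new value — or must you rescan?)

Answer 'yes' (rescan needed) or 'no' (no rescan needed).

Answer: no

Derivation:
Old min = -18 at index 5
Change at index 3: 16 -> 54
Index 3 was NOT the min. New min = min(-18, 54). No rescan of other elements needed.
Needs rescan: no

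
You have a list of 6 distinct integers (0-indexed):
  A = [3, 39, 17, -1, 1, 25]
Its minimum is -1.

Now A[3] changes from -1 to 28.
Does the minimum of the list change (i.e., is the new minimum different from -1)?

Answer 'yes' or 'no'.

Old min = -1
Change: A[3] -1 -> 28
Changed element was the min; new min must be rechecked.
New min = 1; changed? yes

Answer: yes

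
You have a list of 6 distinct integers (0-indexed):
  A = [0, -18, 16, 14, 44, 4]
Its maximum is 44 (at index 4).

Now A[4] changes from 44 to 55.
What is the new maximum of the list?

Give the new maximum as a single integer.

Answer: 55

Derivation:
Old max = 44 (at index 4)
Change: A[4] 44 -> 55
Changed element WAS the max -> may need rescan.
  Max of remaining elements: 16
  New max = max(55, 16) = 55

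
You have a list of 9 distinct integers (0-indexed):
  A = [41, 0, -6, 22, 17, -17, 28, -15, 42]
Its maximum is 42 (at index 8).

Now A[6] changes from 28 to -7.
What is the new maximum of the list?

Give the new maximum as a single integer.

Answer: 42

Derivation:
Old max = 42 (at index 8)
Change: A[6] 28 -> -7
Changed element was NOT the old max.
  New max = max(old_max, new_val) = max(42, -7) = 42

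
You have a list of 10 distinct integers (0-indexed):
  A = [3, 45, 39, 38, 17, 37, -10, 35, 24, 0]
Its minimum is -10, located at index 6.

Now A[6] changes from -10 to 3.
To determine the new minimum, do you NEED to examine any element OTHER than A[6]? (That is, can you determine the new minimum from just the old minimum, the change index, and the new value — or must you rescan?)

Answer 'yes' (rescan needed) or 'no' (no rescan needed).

Answer: yes

Derivation:
Old min = -10 at index 6
Change at index 6: -10 -> 3
Index 6 WAS the min and new value 3 > old min -10. Must rescan other elements to find the new min.
Needs rescan: yes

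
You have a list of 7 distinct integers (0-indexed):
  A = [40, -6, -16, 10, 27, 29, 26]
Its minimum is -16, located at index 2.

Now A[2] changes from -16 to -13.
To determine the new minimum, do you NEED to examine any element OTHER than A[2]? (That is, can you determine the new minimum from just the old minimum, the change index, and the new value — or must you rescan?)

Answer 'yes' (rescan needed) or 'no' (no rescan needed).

Old min = -16 at index 2
Change at index 2: -16 -> -13
Index 2 WAS the min and new value -13 > old min -16. Must rescan other elements to find the new min.
Needs rescan: yes

Answer: yes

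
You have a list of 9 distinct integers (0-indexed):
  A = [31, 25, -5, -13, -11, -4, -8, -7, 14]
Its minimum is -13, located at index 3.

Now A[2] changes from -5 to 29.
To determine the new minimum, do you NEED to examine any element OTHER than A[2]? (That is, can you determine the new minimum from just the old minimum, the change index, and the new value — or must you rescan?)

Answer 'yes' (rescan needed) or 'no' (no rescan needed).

Answer: no

Derivation:
Old min = -13 at index 3
Change at index 2: -5 -> 29
Index 2 was NOT the min. New min = min(-13, 29). No rescan of other elements needed.
Needs rescan: no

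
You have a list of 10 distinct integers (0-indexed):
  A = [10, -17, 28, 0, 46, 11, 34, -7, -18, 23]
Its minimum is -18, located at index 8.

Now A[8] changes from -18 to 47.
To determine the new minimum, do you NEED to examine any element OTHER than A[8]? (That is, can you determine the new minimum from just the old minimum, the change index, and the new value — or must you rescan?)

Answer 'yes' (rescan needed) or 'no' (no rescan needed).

Answer: yes

Derivation:
Old min = -18 at index 8
Change at index 8: -18 -> 47
Index 8 WAS the min and new value 47 > old min -18. Must rescan other elements to find the new min.
Needs rescan: yes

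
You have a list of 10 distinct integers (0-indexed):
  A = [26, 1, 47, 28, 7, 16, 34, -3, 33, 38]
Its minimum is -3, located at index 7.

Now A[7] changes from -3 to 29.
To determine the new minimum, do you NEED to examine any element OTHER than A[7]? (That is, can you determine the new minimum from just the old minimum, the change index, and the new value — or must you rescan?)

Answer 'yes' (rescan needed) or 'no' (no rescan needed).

Answer: yes

Derivation:
Old min = -3 at index 7
Change at index 7: -3 -> 29
Index 7 WAS the min and new value 29 > old min -3. Must rescan other elements to find the new min.
Needs rescan: yes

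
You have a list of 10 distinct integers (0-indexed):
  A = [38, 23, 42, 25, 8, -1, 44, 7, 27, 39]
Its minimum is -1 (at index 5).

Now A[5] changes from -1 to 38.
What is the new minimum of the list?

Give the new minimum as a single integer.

Old min = -1 (at index 5)
Change: A[5] -1 -> 38
Changed element WAS the min. Need to check: is 38 still <= all others?
  Min of remaining elements: 7
  New min = min(38, 7) = 7

Answer: 7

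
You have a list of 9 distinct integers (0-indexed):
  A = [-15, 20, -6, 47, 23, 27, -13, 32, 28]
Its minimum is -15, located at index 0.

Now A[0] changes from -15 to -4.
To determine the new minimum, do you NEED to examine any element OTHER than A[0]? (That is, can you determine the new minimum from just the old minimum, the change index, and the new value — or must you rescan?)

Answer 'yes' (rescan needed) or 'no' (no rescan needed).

Answer: yes

Derivation:
Old min = -15 at index 0
Change at index 0: -15 -> -4
Index 0 WAS the min and new value -4 > old min -15. Must rescan other elements to find the new min.
Needs rescan: yes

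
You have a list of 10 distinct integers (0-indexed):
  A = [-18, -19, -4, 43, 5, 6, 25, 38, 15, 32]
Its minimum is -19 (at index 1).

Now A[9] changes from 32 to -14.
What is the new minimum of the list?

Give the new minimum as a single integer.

Old min = -19 (at index 1)
Change: A[9] 32 -> -14
Changed element was NOT the old min.
  New min = min(old_min, new_val) = min(-19, -14) = -19

Answer: -19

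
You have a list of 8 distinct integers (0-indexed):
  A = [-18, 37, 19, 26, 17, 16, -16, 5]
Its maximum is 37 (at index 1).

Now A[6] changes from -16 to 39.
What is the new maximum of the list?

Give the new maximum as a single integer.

Old max = 37 (at index 1)
Change: A[6] -16 -> 39
Changed element was NOT the old max.
  New max = max(old_max, new_val) = max(37, 39) = 39

Answer: 39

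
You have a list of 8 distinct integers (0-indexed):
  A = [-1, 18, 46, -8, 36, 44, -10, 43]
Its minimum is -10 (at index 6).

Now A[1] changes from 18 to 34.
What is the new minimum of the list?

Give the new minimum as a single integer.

Old min = -10 (at index 6)
Change: A[1] 18 -> 34
Changed element was NOT the old min.
  New min = min(old_min, new_val) = min(-10, 34) = -10

Answer: -10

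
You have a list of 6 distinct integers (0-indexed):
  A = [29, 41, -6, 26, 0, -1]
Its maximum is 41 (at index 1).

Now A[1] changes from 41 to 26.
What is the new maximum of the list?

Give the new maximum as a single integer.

Old max = 41 (at index 1)
Change: A[1] 41 -> 26
Changed element WAS the max -> may need rescan.
  Max of remaining elements: 29
  New max = max(26, 29) = 29

Answer: 29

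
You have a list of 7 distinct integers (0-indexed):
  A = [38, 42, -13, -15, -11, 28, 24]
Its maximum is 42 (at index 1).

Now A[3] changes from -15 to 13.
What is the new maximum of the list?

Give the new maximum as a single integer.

Old max = 42 (at index 1)
Change: A[3] -15 -> 13
Changed element was NOT the old max.
  New max = max(old_max, new_val) = max(42, 13) = 42

Answer: 42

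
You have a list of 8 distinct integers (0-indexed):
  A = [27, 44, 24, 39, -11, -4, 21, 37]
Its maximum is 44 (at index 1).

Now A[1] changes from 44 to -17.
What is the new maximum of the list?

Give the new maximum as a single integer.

Old max = 44 (at index 1)
Change: A[1] 44 -> -17
Changed element WAS the max -> may need rescan.
  Max of remaining elements: 39
  New max = max(-17, 39) = 39

Answer: 39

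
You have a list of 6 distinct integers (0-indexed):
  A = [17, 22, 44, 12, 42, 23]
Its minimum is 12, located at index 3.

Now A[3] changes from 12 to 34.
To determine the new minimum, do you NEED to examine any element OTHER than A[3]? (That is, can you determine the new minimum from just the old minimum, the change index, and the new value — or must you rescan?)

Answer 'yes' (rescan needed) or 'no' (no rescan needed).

Answer: yes

Derivation:
Old min = 12 at index 3
Change at index 3: 12 -> 34
Index 3 WAS the min and new value 34 > old min 12. Must rescan other elements to find the new min.
Needs rescan: yes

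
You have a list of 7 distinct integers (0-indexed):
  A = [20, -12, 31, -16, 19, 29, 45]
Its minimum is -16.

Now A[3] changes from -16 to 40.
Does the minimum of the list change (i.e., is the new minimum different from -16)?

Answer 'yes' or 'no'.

Answer: yes

Derivation:
Old min = -16
Change: A[3] -16 -> 40
Changed element was the min; new min must be rechecked.
New min = -12; changed? yes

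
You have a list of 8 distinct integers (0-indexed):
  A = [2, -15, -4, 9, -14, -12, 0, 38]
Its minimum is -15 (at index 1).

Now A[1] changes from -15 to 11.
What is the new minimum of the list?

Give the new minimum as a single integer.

Answer: -14

Derivation:
Old min = -15 (at index 1)
Change: A[1] -15 -> 11
Changed element WAS the min. Need to check: is 11 still <= all others?
  Min of remaining elements: -14
  New min = min(11, -14) = -14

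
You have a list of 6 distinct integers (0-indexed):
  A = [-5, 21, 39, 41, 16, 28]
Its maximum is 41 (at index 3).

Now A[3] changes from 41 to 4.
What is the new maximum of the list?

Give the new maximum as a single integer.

Answer: 39

Derivation:
Old max = 41 (at index 3)
Change: A[3] 41 -> 4
Changed element WAS the max -> may need rescan.
  Max of remaining elements: 39
  New max = max(4, 39) = 39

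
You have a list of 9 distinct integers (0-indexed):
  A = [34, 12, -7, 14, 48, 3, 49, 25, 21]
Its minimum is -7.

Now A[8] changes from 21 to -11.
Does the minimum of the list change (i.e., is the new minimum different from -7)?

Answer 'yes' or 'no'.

Answer: yes

Derivation:
Old min = -7
Change: A[8] 21 -> -11
Changed element was NOT the min; min changes only if -11 < -7.
New min = -11; changed? yes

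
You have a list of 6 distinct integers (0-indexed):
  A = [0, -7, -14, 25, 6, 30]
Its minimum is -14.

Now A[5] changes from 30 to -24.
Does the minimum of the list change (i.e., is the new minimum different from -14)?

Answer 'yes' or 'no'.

Answer: yes

Derivation:
Old min = -14
Change: A[5] 30 -> -24
Changed element was NOT the min; min changes only if -24 < -14.
New min = -24; changed? yes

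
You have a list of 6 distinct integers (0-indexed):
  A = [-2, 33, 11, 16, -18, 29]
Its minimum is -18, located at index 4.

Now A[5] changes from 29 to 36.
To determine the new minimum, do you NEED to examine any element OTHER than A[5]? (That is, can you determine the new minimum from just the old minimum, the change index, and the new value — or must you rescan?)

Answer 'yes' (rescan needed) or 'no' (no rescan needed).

Old min = -18 at index 4
Change at index 5: 29 -> 36
Index 5 was NOT the min. New min = min(-18, 36). No rescan of other elements needed.
Needs rescan: no

Answer: no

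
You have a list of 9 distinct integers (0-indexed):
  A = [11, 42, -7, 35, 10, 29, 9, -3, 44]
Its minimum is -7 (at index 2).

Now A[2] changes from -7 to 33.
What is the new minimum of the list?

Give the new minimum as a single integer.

Answer: -3

Derivation:
Old min = -7 (at index 2)
Change: A[2] -7 -> 33
Changed element WAS the min. Need to check: is 33 still <= all others?
  Min of remaining elements: -3
  New min = min(33, -3) = -3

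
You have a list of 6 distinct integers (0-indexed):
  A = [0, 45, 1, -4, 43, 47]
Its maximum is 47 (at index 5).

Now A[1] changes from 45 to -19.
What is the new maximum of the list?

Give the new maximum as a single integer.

Answer: 47

Derivation:
Old max = 47 (at index 5)
Change: A[1] 45 -> -19
Changed element was NOT the old max.
  New max = max(old_max, new_val) = max(47, -19) = 47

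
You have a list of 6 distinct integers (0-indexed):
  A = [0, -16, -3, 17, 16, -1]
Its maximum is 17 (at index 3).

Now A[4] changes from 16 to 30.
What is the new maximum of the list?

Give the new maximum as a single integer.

Old max = 17 (at index 3)
Change: A[4] 16 -> 30
Changed element was NOT the old max.
  New max = max(old_max, new_val) = max(17, 30) = 30

Answer: 30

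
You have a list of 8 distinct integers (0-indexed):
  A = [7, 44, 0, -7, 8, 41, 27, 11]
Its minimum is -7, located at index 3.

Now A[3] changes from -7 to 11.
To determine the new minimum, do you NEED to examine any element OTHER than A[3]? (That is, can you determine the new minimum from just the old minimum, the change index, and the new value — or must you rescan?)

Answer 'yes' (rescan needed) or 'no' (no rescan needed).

Old min = -7 at index 3
Change at index 3: -7 -> 11
Index 3 WAS the min and new value 11 > old min -7. Must rescan other elements to find the new min.
Needs rescan: yes

Answer: yes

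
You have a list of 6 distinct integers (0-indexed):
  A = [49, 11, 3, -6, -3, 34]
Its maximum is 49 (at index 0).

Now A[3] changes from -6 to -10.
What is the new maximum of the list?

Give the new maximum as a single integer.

Old max = 49 (at index 0)
Change: A[3] -6 -> -10
Changed element was NOT the old max.
  New max = max(old_max, new_val) = max(49, -10) = 49

Answer: 49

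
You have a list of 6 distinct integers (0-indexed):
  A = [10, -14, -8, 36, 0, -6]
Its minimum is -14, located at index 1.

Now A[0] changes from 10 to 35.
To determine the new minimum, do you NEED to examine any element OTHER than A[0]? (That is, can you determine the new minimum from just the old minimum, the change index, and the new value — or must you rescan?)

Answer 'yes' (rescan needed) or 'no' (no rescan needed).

Old min = -14 at index 1
Change at index 0: 10 -> 35
Index 0 was NOT the min. New min = min(-14, 35). No rescan of other elements needed.
Needs rescan: no

Answer: no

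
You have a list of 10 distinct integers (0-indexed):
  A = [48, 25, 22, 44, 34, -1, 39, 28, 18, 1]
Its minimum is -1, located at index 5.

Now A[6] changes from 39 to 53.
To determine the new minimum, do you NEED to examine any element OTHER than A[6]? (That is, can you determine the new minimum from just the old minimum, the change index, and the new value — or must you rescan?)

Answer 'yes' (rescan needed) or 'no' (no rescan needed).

Answer: no

Derivation:
Old min = -1 at index 5
Change at index 6: 39 -> 53
Index 6 was NOT the min. New min = min(-1, 53). No rescan of other elements needed.
Needs rescan: no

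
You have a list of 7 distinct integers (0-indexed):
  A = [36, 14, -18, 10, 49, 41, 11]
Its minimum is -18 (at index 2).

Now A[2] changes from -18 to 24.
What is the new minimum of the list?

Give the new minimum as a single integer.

Answer: 10

Derivation:
Old min = -18 (at index 2)
Change: A[2] -18 -> 24
Changed element WAS the min. Need to check: is 24 still <= all others?
  Min of remaining elements: 10
  New min = min(24, 10) = 10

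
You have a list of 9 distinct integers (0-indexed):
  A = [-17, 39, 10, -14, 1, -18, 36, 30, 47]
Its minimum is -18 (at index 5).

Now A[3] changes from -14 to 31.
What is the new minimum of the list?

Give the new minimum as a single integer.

Answer: -18

Derivation:
Old min = -18 (at index 5)
Change: A[3] -14 -> 31
Changed element was NOT the old min.
  New min = min(old_min, new_val) = min(-18, 31) = -18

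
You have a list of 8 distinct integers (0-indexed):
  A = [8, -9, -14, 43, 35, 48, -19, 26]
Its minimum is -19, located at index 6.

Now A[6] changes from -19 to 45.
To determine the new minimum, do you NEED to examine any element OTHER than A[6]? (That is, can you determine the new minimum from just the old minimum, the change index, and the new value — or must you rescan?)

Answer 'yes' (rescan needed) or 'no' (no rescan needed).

Old min = -19 at index 6
Change at index 6: -19 -> 45
Index 6 WAS the min and new value 45 > old min -19. Must rescan other elements to find the new min.
Needs rescan: yes

Answer: yes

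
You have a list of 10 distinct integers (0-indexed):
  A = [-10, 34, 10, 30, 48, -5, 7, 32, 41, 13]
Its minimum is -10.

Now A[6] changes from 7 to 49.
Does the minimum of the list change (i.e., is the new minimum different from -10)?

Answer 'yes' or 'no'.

Answer: no

Derivation:
Old min = -10
Change: A[6] 7 -> 49
Changed element was NOT the min; min changes only if 49 < -10.
New min = -10; changed? no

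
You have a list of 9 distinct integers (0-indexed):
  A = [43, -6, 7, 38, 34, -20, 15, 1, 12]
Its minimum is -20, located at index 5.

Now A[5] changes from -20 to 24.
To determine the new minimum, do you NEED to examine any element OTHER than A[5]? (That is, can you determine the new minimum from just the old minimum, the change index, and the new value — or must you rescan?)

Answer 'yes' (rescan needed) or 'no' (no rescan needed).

Old min = -20 at index 5
Change at index 5: -20 -> 24
Index 5 WAS the min and new value 24 > old min -20. Must rescan other elements to find the new min.
Needs rescan: yes

Answer: yes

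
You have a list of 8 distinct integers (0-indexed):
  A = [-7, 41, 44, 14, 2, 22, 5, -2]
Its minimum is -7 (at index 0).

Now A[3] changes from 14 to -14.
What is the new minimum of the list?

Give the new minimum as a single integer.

Answer: -14

Derivation:
Old min = -7 (at index 0)
Change: A[3] 14 -> -14
Changed element was NOT the old min.
  New min = min(old_min, new_val) = min(-7, -14) = -14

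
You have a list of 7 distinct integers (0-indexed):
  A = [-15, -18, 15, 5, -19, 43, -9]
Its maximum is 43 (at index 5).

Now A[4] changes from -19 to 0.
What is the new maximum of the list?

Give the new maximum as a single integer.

Answer: 43

Derivation:
Old max = 43 (at index 5)
Change: A[4] -19 -> 0
Changed element was NOT the old max.
  New max = max(old_max, new_val) = max(43, 0) = 43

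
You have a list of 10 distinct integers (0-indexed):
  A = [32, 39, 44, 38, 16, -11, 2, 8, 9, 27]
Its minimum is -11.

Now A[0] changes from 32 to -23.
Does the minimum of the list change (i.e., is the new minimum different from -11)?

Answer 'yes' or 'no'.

Answer: yes

Derivation:
Old min = -11
Change: A[0] 32 -> -23
Changed element was NOT the min; min changes only if -23 < -11.
New min = -23; changed? yes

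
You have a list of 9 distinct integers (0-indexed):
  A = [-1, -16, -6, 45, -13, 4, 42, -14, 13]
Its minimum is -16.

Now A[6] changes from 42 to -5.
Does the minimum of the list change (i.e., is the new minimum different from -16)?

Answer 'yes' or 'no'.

Old min = -16
Change: A[6] 42 -> -5
Changed element was NOT the min; min changes only if -5 < -16.
New min = -16; changed? no

Answer: no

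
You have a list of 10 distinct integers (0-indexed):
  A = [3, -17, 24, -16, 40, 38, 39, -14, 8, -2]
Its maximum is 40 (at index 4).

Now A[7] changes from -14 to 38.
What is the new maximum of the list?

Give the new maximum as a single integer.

Old max = 40 (at index 4)
Change: A[7] -14 -> 38
Changed element was NOT the old max.
  New max = max(old_max, new_val) = max(40, 38) = 40

Answer: 40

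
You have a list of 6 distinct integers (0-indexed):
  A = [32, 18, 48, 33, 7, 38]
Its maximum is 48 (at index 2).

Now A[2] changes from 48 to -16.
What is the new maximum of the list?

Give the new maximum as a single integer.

Answer: 38

Derivation:
Old max = 48 (at index 2)
Change: A[2] 48 -> -16
Changed element WAS the max -> may need rescan.
  Max of remaining elements: 38
  New max = max(-16, 38) = 38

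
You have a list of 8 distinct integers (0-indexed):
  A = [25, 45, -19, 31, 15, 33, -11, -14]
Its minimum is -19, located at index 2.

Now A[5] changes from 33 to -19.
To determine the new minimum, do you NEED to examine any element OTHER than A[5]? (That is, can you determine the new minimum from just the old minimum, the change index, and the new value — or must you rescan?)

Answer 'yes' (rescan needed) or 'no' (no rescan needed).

Answer: no

Derivation:
Old min = -19 at index 2
Change at index 5: 33 -> -19
Index 5 was NOT the min. New min = min(-19, -19). No rescan of other elements needed.
Needs rescan: no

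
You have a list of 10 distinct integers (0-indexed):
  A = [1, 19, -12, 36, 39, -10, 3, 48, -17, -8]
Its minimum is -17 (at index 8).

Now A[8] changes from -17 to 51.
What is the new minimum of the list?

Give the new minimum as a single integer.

Old min = -17 (at index 8)
Change: A[8] -17 -> 51
Changed element WAS the min. Need to check: is 51 still <= all others?
  Min of remaining elements: -12
  New min = min(51, -12) = -12

Answer: -12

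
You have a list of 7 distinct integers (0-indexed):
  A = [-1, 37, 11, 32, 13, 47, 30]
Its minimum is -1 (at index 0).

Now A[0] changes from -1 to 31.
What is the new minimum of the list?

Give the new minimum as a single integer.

Answer: 11

Derivation:
Old min = -1 (at index 0)
Change: A[0] -1 -> 31
Changed element WAS the min. Need to check: is 31 still <= all others?
  Min of remaining elements: 11
  New min = min(31, 11) = 11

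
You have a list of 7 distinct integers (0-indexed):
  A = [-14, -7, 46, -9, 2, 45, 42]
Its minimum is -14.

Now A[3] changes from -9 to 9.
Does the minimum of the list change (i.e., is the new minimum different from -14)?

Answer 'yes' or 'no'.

Old min = -14
Change: A[3] -9 -> 9
Changed element was NOT the min; min changes only if 9 < -14.
New min = -14; changed? no

Answer: no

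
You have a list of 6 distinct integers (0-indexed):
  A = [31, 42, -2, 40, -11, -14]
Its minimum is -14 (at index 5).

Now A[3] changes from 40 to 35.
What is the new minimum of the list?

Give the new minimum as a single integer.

Answer: -14

Derivation:
Old min = -14 (at index 5)
Change: A[3] 40 -> 35
Changed element was NOT the old min.
  New min = min(old_min, new_val) = min(-14, 35) = -14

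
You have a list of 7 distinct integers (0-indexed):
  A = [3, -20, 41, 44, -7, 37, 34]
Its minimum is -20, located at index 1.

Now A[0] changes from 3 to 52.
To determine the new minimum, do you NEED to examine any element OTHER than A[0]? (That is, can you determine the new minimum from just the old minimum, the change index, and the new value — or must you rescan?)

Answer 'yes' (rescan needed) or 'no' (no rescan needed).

Old min = -20 at index 1
Change at index 0: 3 -> 52
Index 0 was NOT the min. New min = min(-20, 52). No rescan of other elements needed.
Needs rescan: no

Answer: no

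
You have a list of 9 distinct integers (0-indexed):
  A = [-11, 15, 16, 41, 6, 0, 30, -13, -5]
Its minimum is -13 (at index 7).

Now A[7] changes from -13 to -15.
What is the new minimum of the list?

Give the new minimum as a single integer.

Old min = -13 (at index 7)
Change: A[7] -13 -> -15
Changed element WAS the min. Need to check: is -15 still <= all others?
  Min of remaining elements: -11
  New min = min(-15, -11) = -15

Answer: -15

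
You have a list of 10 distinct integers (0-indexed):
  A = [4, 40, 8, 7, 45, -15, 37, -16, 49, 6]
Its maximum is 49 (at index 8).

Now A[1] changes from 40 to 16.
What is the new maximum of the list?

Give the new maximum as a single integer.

Answer: 49

Derivation:
Old max = 49 (at index 8)
Change: A[1] 40 -> 16
Changed element was NOT the old max.
  New max = max(old_max, new_val) = max(49, 16) = 49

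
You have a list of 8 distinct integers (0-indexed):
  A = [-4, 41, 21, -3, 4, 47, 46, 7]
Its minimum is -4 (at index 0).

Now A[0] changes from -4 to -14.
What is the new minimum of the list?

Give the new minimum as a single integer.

Answer: -14

Derivation:
Old min = -4 (at index 0)
Change: A[0] -4 -> -14
Changed element WAS the min. Need to check: is -14 still <= all others?
  Min of remaining elements: -3
  New min = min(-14, -3) = -14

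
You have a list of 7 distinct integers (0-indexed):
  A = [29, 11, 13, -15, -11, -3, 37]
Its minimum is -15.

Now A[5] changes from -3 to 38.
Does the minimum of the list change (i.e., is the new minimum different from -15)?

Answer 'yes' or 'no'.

Answer: no

Derivation:
Old min = -15
Change: A[5] -3 -> 38
Changed element was NOT the min; min changes only if 38 < -15.
New min = -15; changed? no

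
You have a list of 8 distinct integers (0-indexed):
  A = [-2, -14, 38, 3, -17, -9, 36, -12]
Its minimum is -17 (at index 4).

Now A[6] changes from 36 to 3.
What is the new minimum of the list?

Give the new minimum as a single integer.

Old min = -17 (at index 4)
Change: A[6] 36 -> 3
Changed element was NOT the old min.
  New min = min(old_min, new_val) = min(-17, 3) = -17

Answer: -17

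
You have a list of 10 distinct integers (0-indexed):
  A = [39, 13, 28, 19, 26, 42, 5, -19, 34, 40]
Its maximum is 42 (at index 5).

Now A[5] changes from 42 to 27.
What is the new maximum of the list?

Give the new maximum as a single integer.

Answer: 40

Derivation:
Old max = 42 (at index 5)
Change: A[5] 42 -> 27
Changed element WAS the max -> may need rescan.
  Max of remaining elements: 40
  New max = max(27, 40) = 40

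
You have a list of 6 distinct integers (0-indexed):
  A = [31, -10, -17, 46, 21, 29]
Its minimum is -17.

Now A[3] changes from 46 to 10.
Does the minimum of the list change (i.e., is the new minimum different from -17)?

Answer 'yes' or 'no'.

Answer: no

Derivation:
Old min = -17
Change: A[3] 46 -> 10
Changed element was NOT the min; min changes only if 10 < -17.
New min = -17; changed? no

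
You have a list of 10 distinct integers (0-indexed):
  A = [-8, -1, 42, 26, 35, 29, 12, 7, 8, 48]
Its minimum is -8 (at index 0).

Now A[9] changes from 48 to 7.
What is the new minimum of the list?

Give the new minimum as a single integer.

Old min = -8 (at index 0)
Change: A[9] 48 -> 7
Changed element was NOT the old min.
  New min = min(old_min, new_val) = min(-8, 7) = -8

Answer: -8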